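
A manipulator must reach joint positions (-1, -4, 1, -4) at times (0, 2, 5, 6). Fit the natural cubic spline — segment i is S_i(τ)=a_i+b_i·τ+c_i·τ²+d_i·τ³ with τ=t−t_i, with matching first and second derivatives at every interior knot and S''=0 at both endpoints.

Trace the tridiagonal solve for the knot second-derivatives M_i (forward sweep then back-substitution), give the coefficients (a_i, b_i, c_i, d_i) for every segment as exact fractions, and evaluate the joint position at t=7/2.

  seg 0: a=-1 b=-1183/426 c=0 d=68/213
  seg 1: a=-4 b=449/426 c=136/71 d=-81/142
  seg 2: a=1 b=-608/213 c=-457/142 d=457/426
S(7/2) = -39/1136

Δ: Δ0=-3/2, Δ1=5/3, Δ2=-5
row 1: diag=10, rhs=19; c'=3/10, d'=19/10
row 2: denom=8−3·3/10=71/10; d'=(-40−3·19/10)/(71/10)=-457/71
back: M2=-457/71
back: M1=19/10−3/10·-457/71=272/71
M: M0=0, M1=272/71, M2=-457/71, M3=0
seg 0: a=-1, c=M0/2=0, d=(M1−M0)/(6·2)=68/213, b=Δ0−h0·(2M0+M1)/6=-1183/426
seg 1: a=-4, c=M1/2=136/71, d=(M2−M1)/(6·3)=-81/142, b=Δ1−h1·(2M1+M2)/6=449/426
seg 2: a=1, c=M2/2=-457/142, d=(M3−M2)/(6·1)=457/426, b=Δ2−h2·(2M2+M3)/6=-608/213
t_q=7/2 → seg 1, τ=3/2; S=-4+449/426·τ+136/71·τ²+-81/142·τ³=-39/1136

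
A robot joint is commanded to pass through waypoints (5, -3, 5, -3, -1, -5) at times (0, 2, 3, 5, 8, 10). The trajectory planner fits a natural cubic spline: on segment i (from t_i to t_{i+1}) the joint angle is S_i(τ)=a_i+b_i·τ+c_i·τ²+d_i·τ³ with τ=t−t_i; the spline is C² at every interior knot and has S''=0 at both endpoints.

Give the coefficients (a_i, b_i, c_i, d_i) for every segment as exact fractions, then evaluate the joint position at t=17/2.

  seg 0: a=5 b=-15796/1767 c=0 d=2182/1767
  seg 1: a=-3 b=10388/1767 c=4364/589 d=-9344/1767
  seg 2: a=5 b=8540/1767 c=-4980/589 d=3568/1767
  seg 3: a=-3 b=-8404/1767 c=2156/589 d=-3274/5301
  seg 4: a=-1 b=938/1767 c=-1118/589 d=559/1767
S(17/2) = -5511/4712

Δ: Δ0=-4, Δ1=8, Δ2=-4, Δ3=2/3, Δ4=-2
row 1: diag=6, rhs=72; c'=1/6, d'=12
row 2: denom=6−1·1/6=35/6; d'=(-72−1·12)/(35/6)=-72/5
row 3: denom=10−2·12/35=326/35; d'=(28−2·-72/5)/(326/35)=994/163
row 4: denom=10−3·105/326=2945/326; d'=(-16−3·994/163)/(2945/326)=-2236/589
back: M4=-2236/589
back: M3=994/163−105/326·-2236/589=4312/589
back: M2=-72/5−12/35·4312/589=-9960/589
back: M1=12−1/6·-9960/589=8728/589
M: M0=0, M1=8728/589, M2=-9960/589, M3=4312/589, M4=-2236/589, M5=0
seg 0: a=5, c=M0/2=0, d=(M1−M0)/(6·2)=2182/1767, b=Δ0−h0·(2M0+M1)/6=-15796/1767
seg 1: a=-3, c=M1/2=4364/589, d=(M2−M1)/(6·1)=-9344/1767, b=Δ1−h1·(2M1+M2)/6=10388/1767
seg 2: a=5, c=M2/2=-4980/589, d=(M3−M2)/(6·2)=3568/1767, b=Δ2−h2·(2M2+M3)/6=8540/1767
seg 3: a=-3, c=M3/2=2156/589, d=(M4−M3)/(6·3)=-3274/5301, b=Δ3−h3·(2M3+M4)/6=-8404/1767
seg 4: a=-1, c=M4/2=-1118/589, d=(M5−M4)/(6·2)=559/1767, b=Δ4−h4·(2M4+M5)/6=938/1767
t_q=17/2 → seg 4, τ=1/2; S=-1+938/1767·τ+-1118/589·τ²+559/1767·τ³=-5511/4712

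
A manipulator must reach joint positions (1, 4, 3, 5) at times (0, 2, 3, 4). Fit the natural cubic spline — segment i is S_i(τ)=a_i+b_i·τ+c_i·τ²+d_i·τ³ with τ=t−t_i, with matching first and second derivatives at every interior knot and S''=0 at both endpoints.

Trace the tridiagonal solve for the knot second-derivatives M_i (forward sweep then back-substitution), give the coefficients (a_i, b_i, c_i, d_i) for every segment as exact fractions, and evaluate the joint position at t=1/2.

  seg 0: a=1 b=121/46 c=0 d=-13/46
  seg 1: a=4 b=-35/46 c=-39/23 d=67/46
  seg 2: a=3 b=5/23 c=123/46 d=-41/46
S(1/2) = 839/368

Δ: Δ0=3/2, Δ1=-1, Δ2=2
row 1: diag=6, rhs=-15; c'=1/6, d'=-5/2
row 2: denom=4−1·1/6=23/6; d'=(18−1·-5/2)/(23/6)=123/23
back: M2=123/23
back: M1=-5/2−1/6·123/23=-78/23
M: M0=0, M1=-78/23, M2=123/23, M3=0
seg 0: a=1, c=M0/2=0, d=(M1−M0)/(6·2)=-13/46, b=Δ0−h0·(2M0+M1)/6=121/46
seg 1: a=4, c=M1/2=-39/23, d=(M2−M1)/(6·1)=67/46, b=Δ1−h1·(2M1+M2)/6=-35/46
seg 2: a=3, c=M2/2=123/46, d=(M3−M2)/(6·1)=-41/46, b=Δ2−h2·(2M2+M3)/6=5/23
t_q=1/2 → seg 0, τ=1/2; S=1+121/46·τ+0·τ²+-13/46·τ³=839/368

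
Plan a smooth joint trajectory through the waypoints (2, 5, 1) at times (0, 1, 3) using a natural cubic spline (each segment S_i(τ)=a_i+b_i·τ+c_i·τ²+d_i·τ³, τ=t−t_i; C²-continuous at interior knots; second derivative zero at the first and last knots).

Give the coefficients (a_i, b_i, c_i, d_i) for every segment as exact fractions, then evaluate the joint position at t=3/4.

Δ: Δ0=3, Δ1=-2
row 1: diag=6, rhs=-30; c'=1/3, d'=-5
back: M1=-5
M: M0=0, M1=-5, M2=0
seg 0: a=2, c=M0/2=0, d=(M1−M0)/(6·1)=-5/6, b=Δ0−h0·(2M0+M1)/6=23/6
seg 1: a=5, c=M1/2=-5/2, d=(M2−M1)/(6·2)=5/12, b=Δ1−h1·(2M1+M2)/6=4/3
t_q=3/4 → seg 0, τ=3/4; S=2+23/6·τ+0·τ²+-5/6·τ³=579/128

  seg 0: a=2 b=23/6 c=0 d=-5/6
  seg 1: a=5 b=4/3 c=-5/2 d=5/12
S(3/4) = 579/128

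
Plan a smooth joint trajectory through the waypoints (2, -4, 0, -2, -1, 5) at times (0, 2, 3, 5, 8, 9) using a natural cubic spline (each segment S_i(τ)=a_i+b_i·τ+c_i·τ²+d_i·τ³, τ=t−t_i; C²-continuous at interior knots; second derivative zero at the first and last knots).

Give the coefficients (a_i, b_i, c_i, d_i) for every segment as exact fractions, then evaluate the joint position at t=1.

Δ: Δ0=-3, Δ1=4, Δ2=-1, Δ3=1/3, Δ4=6
row 1: diag=6, rhs=42; c'=1/6, d'=7
row 2: denom=6−1·1/6=35/6; d'=(-30−1·7)/(35/6)=-222/35
row 3: denom=10−2·12/35=326/35; d'=(8−2·-222/35)/(326/35)=362/163
row 4: denom=8−3·105/326=2293/326; d'=(34−3·362/163)/(2293/326)=8912/2293
back: M4=8912/2293
back: M3=362/163−105/326·8912/2293=2222/2293
back: M2=-222/35−12/35·2222/2293=-15306/2293
back: M1=7−1/6·-15306/2293=18602/2293
M: M0=0, M1=18602/2293, M2=-15306/2293, M3=2222/2293, M4=8912/2293, M5=0
seg 0: a=2, c=M0/2=0, d=(M1−M0)/(6·2)=9301/13758, b=Δ0−h0·(2M0+M1)/6=-39239/6879
seg 1: a=-4, c=M1/2=9301/2293, d=(M2−M1)/(6·1)=-16954/6879, b=Δ1−h1·(2M1+M2)/6=16567/6879
seg 2: a=0, c=M2/2=-7653/2293, d=(M3−M2)/(6·2)=4382/6879, b=Δ2−h2·(2M2+M3)/6=21511/6879
seg 3: a=-2, c=M3/2=1111/2293, d=(M4−M3)/(6·3)=1115/6879, b=Δ3−h3·(2M3+M4)/6=-17741/6879
seg 4: a=-1, c=M4/2=4456/2293, d=(M5−M4)/(6·1)=-4456/6879, b=Δ4−h4·(2M4+M5)/6=32362/6879
t_q=1 → seg 0, τ=1; S=2+-39239/6879·τ+0·τ²+9301/13758·τ³=-13887/4586

  seg 0: a=2 b=-39239/6879 c=0 d=9301/13758
  seg 1: a=-4 b=16567/6879 c=9301/2293 d=-16954/6879
  seg 2: a=0 b=21511/6879 c=-7653/2293 d=4382/6879
  seg 3: a=-2 b=-17741/6879 c=1111/2293 d=1115/6879
  seg 4: a=-1 b=32362/6879 c=4456/2293 d=-4456/6879
S(1) = -13887/4586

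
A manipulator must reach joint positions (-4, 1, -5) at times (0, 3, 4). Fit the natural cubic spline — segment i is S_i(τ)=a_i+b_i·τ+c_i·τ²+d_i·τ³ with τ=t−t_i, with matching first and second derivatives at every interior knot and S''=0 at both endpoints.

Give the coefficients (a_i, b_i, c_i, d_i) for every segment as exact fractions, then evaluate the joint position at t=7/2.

  seg 0: a=-4 b=109/24 c=0 d=-23/72
  seg 1: a=1 b=-49/12 c=-23/8 d=23/24
S(7/2) = -105/64

Δ: Δ0=5/3, Δ1=-6
row 1: diag=8, rhs=-46; c'=1/8, d'=-23/4
back: M1=-23/4
M: M0=0, M1=-23/4, M2=0
seg 0: a=-4, c=M0/2=0, d=(M1−M0)/(6·3)=-23/72, b=Δ0−h0·(2M0+M1)/6=109/24
seg 1: a=1, c=M1/2=-23/8, d=(M2−M1)/(6·1)=23/24, b=Δ1−h1·(2M1+M2)/6=-49/12
t_q=7/2 → seg 1, τ=1/2; S=1+-49/12·τ+-23/8·τ²+23/24·τ³=-105/64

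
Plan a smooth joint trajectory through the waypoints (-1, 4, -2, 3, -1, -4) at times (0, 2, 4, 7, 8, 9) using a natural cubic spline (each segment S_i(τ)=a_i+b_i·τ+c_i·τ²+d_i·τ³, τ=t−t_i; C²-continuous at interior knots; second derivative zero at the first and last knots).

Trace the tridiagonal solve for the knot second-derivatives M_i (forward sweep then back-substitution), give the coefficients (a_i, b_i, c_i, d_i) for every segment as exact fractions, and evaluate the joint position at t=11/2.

Δ: Δ0=5/2, Δ1=-3, Δ2=5/3, Δ3=-4, Δ4=-3
row 1: diag=8, rhs=-33; c'=1/4, d'=-33/8
row 2: denom=10−2·1/4=19/2; d'=(28−2·-33/8)/(19/2)=145/38
row 3: denom=8−3·6/19=134/19; d'=(-34−3·145/38)/(134/19)=-1727/268
row 4: denom=4−1·19/134=517/134; d'=(6−1·-1727/268)/(517/134)=3335/1034
back: M4=3335/1034
back: M3=-1727/268−19/134·3335/1034=-3568/517
back: M2=145/38−6/19·-3568/517=6199/1034
back: M1=-33/8−1/4·6199/1034=-5815/1034
M: M0=0, M1=-5815/1034, M2=6199/1034, M3=-3568/517, M4=3335/1034, M5=0
seg 0: a=-1, c=M0/2=0, d=(M1−M0)/(6·2)=-5815/12408, b=Δ0−h0·(2M0+M1)/6=6785/1551
seg 1: a=4, c=M1/2=-5815/2068, d=(M2−M1)/(6·2)=6007/6204, b=Δ1−h1·(2M1+M2)/6=-3875/3102
seg 2: a=-2, c=M2/2=6199/2068, d=(M3−M2)/(6·3)=-4445/6204, b=Δ2−h2·(2M2+M3)/6=-2723/3102
seg 3: a=3, c=M3/2=-1784/517, d=(M4−M3)/(6·1)=10471/6204, b=Δ3−h3·(2M3+M4)/6=-13879/6204
seg 4: a=-1, c=M4/2=3335/2068, d=(M5−M4)/(6·1)=-3335/6204, b=Δ4−h4·(2M4+M5)/6=-12641/3102
t_q=11/2 → seg 2, τ=3/2; S=-2+-2723/3102·τ+6199/2068·τ²+-4445/6204·τ³=16705/16544

  seg 0: a=-1 b=6785/1551 c=0 d=-5815/12408
  seg 1: a=4 b=-3875/3102 c=-5815/2068 d=6007/6204
  seg 2: a=-2 b=-2723/3102 c=6199/2068 d=-4445/6204
  seg 3: a=3 b=-13879/6204 c=-1784/517 d=10471/6204
  seg 4: a=-1 b=-12641/3102 c=3335/2068 d=-3335/6204
S(11/2) = 16705/16544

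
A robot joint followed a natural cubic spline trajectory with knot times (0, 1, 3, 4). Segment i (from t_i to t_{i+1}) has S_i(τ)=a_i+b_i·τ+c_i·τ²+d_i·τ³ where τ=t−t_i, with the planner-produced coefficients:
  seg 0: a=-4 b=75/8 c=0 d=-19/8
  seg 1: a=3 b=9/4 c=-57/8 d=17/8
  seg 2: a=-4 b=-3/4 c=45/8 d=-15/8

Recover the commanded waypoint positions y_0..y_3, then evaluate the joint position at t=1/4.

y_0 = S_0(0) = a_0 = -4
y_1 = S_1(0) = a_1 = 3
y_2 = S_2(0) = a_2 = -4
y_3 = S_2(1) = -1
t_q=1/4 is in segment 0 (τ=1/4); S_0(τ)=-867/512

y_0=-4 y_1=3 y_2=-4 y_3=-1
S(1/4) = -867/512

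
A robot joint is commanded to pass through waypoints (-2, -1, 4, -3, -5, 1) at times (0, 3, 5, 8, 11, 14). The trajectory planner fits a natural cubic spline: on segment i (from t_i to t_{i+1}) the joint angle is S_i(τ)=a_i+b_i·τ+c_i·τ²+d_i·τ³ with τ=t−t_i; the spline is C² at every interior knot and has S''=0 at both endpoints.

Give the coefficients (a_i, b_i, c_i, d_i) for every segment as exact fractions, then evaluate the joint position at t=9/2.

  seg 0: a=-2 b=-229/330 c=0 d=113/990
  seg 1: a=-1 b=394/165 c=113/110 d=-641/1320
  seg 2: a=4 b=221/330 c=-83/44 d=1753/5940
  seg 3: a=-3 b=-1769/660 c=127/165 d=-13/396
  seg 4: a=-5 b=347/330 c=313/660 d=-313/5940
S(9/2) = 2291/704

Δ: Δ0=1/3, Δ1=5/2, Δ2=-7/3, Δ3=-2/3, Δ4=2
row 1: diag=10, rhs=13; c'=1/5, d'=13/10
row 2: denom=10−2·1/5=48/5; d'=(-29−2·13/10)/(48/5)=-79/24
row 3: denom=12−3·5/16=177/16; d'=(10−3·-79/24)/(177/16)=106/59
row 4: denom=12−3·16/59=660/59; d'=(16−3·106/59)/(660/59)=313/330
back: M4=313/330
back: M3=106/59−16/59·313/330=254/165
back: M2=-79/24−5/16·254/165=-83/22
back: M1=13/10−1/5·-83/22=113/55
M: M0=0, M1=113/55, M2=-83/22, M3=254/165, M4=313/330, M5=0
seg 0: a=-2, c=M0/2=0, d=(M1−M0)/(6·3)=113/990, b=Δ0−h0·(2M0+M1)/6=-229/330
seg 1: a=-1, c=M1/2=113/110, d=(M2−M1)/(6·2)=-641/1320, b=Δ1−h1·(2M1+M2)/6=394/165
seg 2: a=4, c=M2/2=-83/44, d=(M3−M2)/(6·3)=1753/5940, b=Δ2−h2·(2M2+M3)/6=221/330
seg 3: a=-3, c=M3/2=127/165, d=(M4−M3)/(6·3)=-13/396, b=Δ3−h3·(2M3+M4)/6=-1769/660
seg 4: a=-5, c=M4/2=313/660, d=(M5−M4)/(6·3)=-313/5940, b=Δ4−h4·(2M4+M5)/6=347/330
t_q=9/2 → seg 1, τ=3/2; S=-1+394/165·τ+113/110·τ²+-641/1320·τ³=2291/704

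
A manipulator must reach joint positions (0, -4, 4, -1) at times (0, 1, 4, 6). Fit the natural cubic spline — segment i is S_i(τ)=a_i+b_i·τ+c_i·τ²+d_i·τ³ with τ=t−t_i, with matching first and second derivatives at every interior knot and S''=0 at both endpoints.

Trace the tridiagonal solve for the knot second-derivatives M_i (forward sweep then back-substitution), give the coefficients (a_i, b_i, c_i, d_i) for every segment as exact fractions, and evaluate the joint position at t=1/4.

  seg 0: a=0 b=-2197/426 c=0 d=493/426
  seg 1: a=-4 b=-359/213 c=493/142 d=-287/426
  seg 2: a=4 b=407/426 c=-184/71 d=92/213
S(1/4) = -11553/9088

Δ: Δ0=-4, Δ1=8/3, Δ2=-5/2
row 1: diag=8, rhs=40; c'=3/8, d'=5
row 2: denom=10−3·3/8=71/8; d'=(-31−3·5)/(71/8)=-368/71
back: M2=-368/71
back: M1=5−3/8·-368/71=493/71
M: M0=0, M1=493/71, M2=-368/71, M3=0
seg 0: a=0, c=M0/2=0, d=(M1−M0)/(6·1)=493/426, b=Δ0−h0·(2M0+M1)/6=-2197/426
seg 1: a=-4, c=M1/2=493/142, d=(M2−M1)/(6·3)=-287/426, b=Δ1−h1·(2M1+M2)/6=-359/213
seg 2: a=4, c=M2/2=-184/71, d=(M3−M2)/(6·2)=92/213, b=Δ2−h2·(2M2+M3)/6=407/426
t_q=1/4 → seg 0, τ=1/4; S=0+-2197/426·τ+0·τ²+493/426·τ³=-11553/9088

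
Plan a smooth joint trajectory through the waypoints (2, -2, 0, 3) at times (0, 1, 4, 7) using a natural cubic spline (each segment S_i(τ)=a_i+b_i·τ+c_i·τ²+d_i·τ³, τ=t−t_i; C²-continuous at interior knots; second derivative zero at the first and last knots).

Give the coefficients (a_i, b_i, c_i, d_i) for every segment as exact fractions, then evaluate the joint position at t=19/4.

Δ: Δ0=-4, Δ1=2/3, Δ2=1
row 1: diag=8, rhs=28; c'=3/8, d'=7/2
row 2: denom=12−3·3/8=87/8; d'=(2−3·7/2)/(87/8)=-68/87
back: M2=-68/87
back: M1=7/2−3/8·-68/87=110/29
M: M0=0, M1=110/29, M2=-68/87, M3=0
seg 0: a=2, c=M0/2=0, d=(M1−M0)/(6·1)=55/87, b=Δ0−h0·(2M0+M1)/6=-403/87
seg 1: a=-2, c=M1/2=55/29, d=(M2−M1)/(6·3)=-199/783, b=Δ1−h1·(2M1+M2)/6=-238/87
seg 2: a=0, c=M2/2=-34/87, d=(M3−M2)/(6·3)=34/783, b=Δ2−h2·(2M2+M3)/6=155/87
t_q=19/4 → seg 2, τ=3/4; S=0+155/87·τ+-34/87·τ²+34/783·τ³=1053/928

  seg 0: a=2 b=-403/87 c=0 d=55/87
  seg 1: a=-2 b=-238/87 c=55/29 d=-199/783
  seg 2: a=0 b=155/87 c=-34/87 d=34/783
S(19/4) = 1053/928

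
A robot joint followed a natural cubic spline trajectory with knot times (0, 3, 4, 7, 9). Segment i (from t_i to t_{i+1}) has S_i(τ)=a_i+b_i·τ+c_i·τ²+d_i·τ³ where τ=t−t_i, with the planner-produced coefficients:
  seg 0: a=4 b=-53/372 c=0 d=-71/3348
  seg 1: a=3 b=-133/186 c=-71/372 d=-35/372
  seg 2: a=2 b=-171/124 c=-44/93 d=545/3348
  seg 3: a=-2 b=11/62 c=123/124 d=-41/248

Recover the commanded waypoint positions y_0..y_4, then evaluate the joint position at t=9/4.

y_0=4 y_1=3 y_2=2 y_3=-2 y_4=1
S(9/4) = 27283/7936

y_0 = S_0(0) = a_0 = 4
y_1 = S_1(0) = a_1 = 3
y_2 = S_2(0) = a_2 = 2
y_3 = S_3(0) = a_3 = -2
y_4 = S_3(2) = 1
t_q=9/4 is in segment 0 (τ=9/4); S_0(τ)=27283/7936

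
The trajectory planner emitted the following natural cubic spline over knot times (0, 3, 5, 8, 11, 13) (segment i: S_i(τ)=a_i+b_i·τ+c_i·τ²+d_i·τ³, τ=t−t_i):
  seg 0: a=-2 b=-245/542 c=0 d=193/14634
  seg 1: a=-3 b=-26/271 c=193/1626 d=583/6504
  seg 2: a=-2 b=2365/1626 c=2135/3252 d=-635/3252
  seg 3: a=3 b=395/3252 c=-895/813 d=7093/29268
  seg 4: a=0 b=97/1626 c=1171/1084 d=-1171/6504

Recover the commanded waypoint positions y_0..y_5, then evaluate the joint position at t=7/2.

y_0=-2 y_1=-3 y_2=-2 y_3=3 y_4=0 y_5=3
S(7/2) = -52155/17344

y_0 = S_0(0) = a_0 = -2
y_1 = S_1(0) = a_1 = -3
y_2 = S_2(0) = a_2 = -2
y_3 = S_3(0) = a_3 = 3
y_4 = S_4(0) = a_4 = 0
y_5 = S_4(2) = 3
t_q=7/2 is in segment 1 (τ=1/2); S_1(τ)=-52155/17344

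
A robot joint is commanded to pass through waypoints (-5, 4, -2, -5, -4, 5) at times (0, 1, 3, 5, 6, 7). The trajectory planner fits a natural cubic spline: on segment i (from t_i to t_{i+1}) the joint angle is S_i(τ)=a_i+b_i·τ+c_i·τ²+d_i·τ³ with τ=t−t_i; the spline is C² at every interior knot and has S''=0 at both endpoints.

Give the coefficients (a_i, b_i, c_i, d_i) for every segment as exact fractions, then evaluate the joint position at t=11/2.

  seg 0: a=-5 b=10321/916 c=0 d=-2077/916
  seg 1: a=4 b=2045/458 c=-6231/916 d=703/458
  seg 2: a=-2 b=-1981/458 c=2205/916 d=-911/1832
  seg 3: a=-5 b=-152/229 c=-132/229 d=513/229
  seg 4: a=-4 b=1123/229 c=1407/229 d=-469/229
S(11/2) = -9519/1832

Δ: Δ0=9, Δ1=-3, Δ2=-3/2, Δ3=1, Δ4=9
row 1: diag=6, rhs=-72; c'=1/3, d'=-12
row 2: denom=8−2·1/3=22/3; d'=(9−2·-12)/(22/3)=9/2
row 3: denom=6−2·3/11=60/11; d'=(15−2·9/2)/(60/11)=11/10
row 4: denom=4−1·11/60=229/60; d'=(48−1·11/10)/(229/60)=2814/229
back: M4=2814/229
back: M3=11/10−11/60·2814/229=-264/229
back: M2=9/2−3/11·-264/229=2205/458
back: M1=-12−1/3·2205/458=-6231/458
M: M0=0, M1=-6231/458, M2=2205/458, M3=-264/229, M4=2814/229, M5=0
seg 0: a=-5, c=M0/2=0, d=(M1−M0)/(6·1)=-2077/916, b=Δ0−h0·(2M0+M1)/6=10321/916
seg 1: a=4, c=M1/2=-6231/916, d=(M2−M1)/(6·2)=703/458, b=Δ1−h1·(2M1+M2)/6=2045/458
seg 2: a=-2, c=M2/2=2205/916, d=(M3−M2)/(6·2)=-911/1832, b=Δ2−h2·(2M2+M3)/6=-1981/458
seg 3: a=-5, c=M3/2=-132/229, d=(M4−M3)/(6·1)=513/229, b=Δ3−h3·(2M3+M4)/6=-152/229
seg 4: a=-4, c=M4/2=1407/229, d=(M5−M4)/(6·1)=-469/229, b=Δ4−h4·(2M4+M5)/6=1123/229
t_q=11/2 → seg 3, τ=1/2; S=-5+-152/229·τ+-132/229·τ²+513/229·τ³=-9519/1832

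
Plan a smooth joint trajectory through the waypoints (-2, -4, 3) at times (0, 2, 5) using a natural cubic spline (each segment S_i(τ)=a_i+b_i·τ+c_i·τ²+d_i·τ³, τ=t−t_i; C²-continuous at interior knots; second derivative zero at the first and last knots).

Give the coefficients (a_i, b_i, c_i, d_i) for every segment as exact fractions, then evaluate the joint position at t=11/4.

Δ: Δ0=-1, Δ1=7/3
row 1: diag=10, rhs=20; c'=3/10, d'=2
back: M1=2
M: M0=0, M1=2, M2=0
seg 0: a=-2, c=M0/2=0, d=(M1−M0)/(6·2)=1/6, b=Δ0−h0·(2M0+M1)/6=-5/3
seg 1: a=-4, c=M1/2=1, d=(M2−M1)/(6·3)=-1/9, b=Δ1−h1·(2M1+M2)/6=1/3
t_q=11/4 → seg 1, τ=3/4; S=-4+1/3·τ+1·τ²+-1/9·τ³=-207/64

  seg 0: a=-2 b=-5/3 c=0 d=1/6
  seg 1: a=-4 b=1/3 c=1 d=-1/9
S(11/4) = -207/64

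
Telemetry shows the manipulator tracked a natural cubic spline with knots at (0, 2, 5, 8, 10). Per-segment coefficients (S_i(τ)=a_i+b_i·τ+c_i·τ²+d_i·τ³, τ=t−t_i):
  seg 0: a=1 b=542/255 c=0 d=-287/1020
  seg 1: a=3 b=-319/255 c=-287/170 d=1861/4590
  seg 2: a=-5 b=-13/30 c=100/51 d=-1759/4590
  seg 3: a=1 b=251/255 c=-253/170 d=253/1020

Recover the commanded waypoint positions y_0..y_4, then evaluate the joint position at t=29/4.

y_0 = S_0(0) = a_0 = 1
y_1 = S_1(0) = a_1 = 3
y_2 = S_2(0) = a_2 = -5
y_3 = S_3(0) = a_3 = 1
y_4 = S_3(2) = -1
t_q=29/4 is in segment 2 (τ=9/4); S_2(τ)=-4501/10880

y_0=1 y_1=3 y_2=-5 y_3=1 y_4=-1
S(29/4) = -4501/10880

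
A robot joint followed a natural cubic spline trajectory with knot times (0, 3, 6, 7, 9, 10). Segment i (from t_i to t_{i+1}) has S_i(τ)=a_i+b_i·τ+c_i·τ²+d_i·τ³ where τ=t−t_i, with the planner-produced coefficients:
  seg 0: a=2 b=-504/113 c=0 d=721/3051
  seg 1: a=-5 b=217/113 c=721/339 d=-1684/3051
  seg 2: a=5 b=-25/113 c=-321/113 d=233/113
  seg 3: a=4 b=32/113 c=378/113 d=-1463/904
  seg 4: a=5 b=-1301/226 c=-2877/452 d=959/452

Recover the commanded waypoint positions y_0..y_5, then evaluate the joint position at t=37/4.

y_0 = S_0(0) = a_0 = 2
y_1 = S_1(0) = a_1 = -5
y_2 = S_2(0) = a_2 = 5
y_3 = S_3(0) = a_3 = 4
y_4 = S_4(0) = a_4 = 5
y_5 = S_4(1) = -5
t_q=37/4 is in segment 4 (τ=1/4); S_4(τ)=92459/28928

y_0=2 y_1=-5 y_2=5 y_3=4 y_4=5 y_5=-5
S(37/4) = 92459/28928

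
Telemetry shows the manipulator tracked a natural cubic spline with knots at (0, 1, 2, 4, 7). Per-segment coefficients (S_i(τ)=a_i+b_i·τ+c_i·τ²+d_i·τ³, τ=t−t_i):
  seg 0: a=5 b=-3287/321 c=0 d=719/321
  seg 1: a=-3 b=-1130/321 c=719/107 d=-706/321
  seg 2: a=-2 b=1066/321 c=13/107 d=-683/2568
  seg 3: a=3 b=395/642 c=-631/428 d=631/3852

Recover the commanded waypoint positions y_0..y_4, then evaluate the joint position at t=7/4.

y_0=5 y_1=-3 y_2=-2 y_3=3 y_4=-4
S(7/4) = -9547/3424

y_0 = S_0(0) = a_0 = 5
y_1 = S_1(0) = a_1 = -3
y_2 = S_2(0) = a_2 = -2
y_3 = S_3(0) = a_3 = 3
y_4 = S_3(3) = -4
t_q=7/4 is in segment 1 (τ=3/4); S_1(τ)=-9547/3424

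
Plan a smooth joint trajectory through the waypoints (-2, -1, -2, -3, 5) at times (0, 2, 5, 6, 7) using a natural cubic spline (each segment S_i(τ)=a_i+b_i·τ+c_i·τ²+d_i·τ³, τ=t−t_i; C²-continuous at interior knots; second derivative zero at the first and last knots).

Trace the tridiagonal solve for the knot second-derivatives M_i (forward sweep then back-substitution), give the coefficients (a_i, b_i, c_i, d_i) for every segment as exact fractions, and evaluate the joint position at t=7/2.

Δ: Δ0=1/2, Δ1=-1/3, Δ2=-1, Δ3=8
row 1: diag=10, rhs=-5; c'=3/10, d'=-1/2
row 2: denom=8−3·3/10=71/10; d'=(-4−3·-1/2)/(71/10)=-25/71
row 3: denom=4−1·10/71=274/71; d'=(54−1·-25/71)/(274/71)=3859/274
back: M3=3859/274
back: M2=-25/71−10/71·3859/274=-320/137
back: M1=-1/2−3/10·-320/137=55/274
M: M0=0, M1=55/274, M2=-320/137, M3=3859/274, M4=0
seg 0: a=-2, c=M0/2=0, d=(M1−M0)/(6·2)=55/3288, b=Δ0−h0·(2M0+M1)/6=178/411
seg 1: a=-1, c=M1/2=55/548, d=(M2−M1)/(6·3)=-695/4932, b=Δ1−h1·(2M1+M2)/6=521/822
seg 2: a=-2, c=M2/2=-160/137, d=(M3−M2)/(6·1)=4499/1644, b=Δ2−h2·(2M2+M3)/6=-4223/1644
seg 3: a=-3, c=M3/2=3859/548, d=(M4−M3)/(6·1)=-3859/1644, b=Δ3−h3·(2M3+M4)/6=2717/822
t_q=7/2 → seg 1, τ=3/2; S=-1+521/822·τ+55/548·τ²+-695/4932·τ³=-1311/4384

  seg 0: a=-2 b=178/411 c=0 d=55/3288
  seg 1: a=-1 b=521/822 c=55/548 d=-695/4932
  seg 2: a=-2 b=-4223/1644 c=-160/137 d=4499/1644
  seg 3: a=-3 b=2717/822 c=3859/548 d=-3859/1644
S(7/2) = -1311/4384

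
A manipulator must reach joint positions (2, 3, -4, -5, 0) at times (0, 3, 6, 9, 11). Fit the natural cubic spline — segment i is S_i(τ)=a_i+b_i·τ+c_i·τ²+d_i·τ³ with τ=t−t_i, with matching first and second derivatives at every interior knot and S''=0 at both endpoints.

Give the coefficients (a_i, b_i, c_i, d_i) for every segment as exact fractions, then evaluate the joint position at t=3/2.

  seg 0: a=2 b=937/828 c=0 d=-661/7452
  seg 1: a=3 b=-523/414 c=-661/828 d=1097/7452
  seg 2: a=-4 b=-1721/828 c=109/207 d=137/7452
  seg 3: a=-5 b=653/414 c=191/276 d=-191/1656
S(3/2) = 2501/736

Δ: Δ0=1/3, Δ1=-7/3, Δ2=-1/3, Δ3=5/2
row 1: diag=12, rhs=-16; c'=1/4, d'=-4/3
row 2: denom=12−3·1/4=45/4; d'=(12−3·-4/3)/(45/4)=64/45
row 3: denom=10−3·4/15=46/5; d'=(17−3·64/45)/(46/5)=191/138
back: M3=191/138
back: M2=64/45−4/15·191/138=218/207
back: M1=-4/3−1/4·218/207=-661/414
M: M0=0, M1=-661/414, M2=218/207, M3=191/138, M4=0
seg 0: a=2, c=M0/2=0, d=(M1−M0)/(6·3)=-661/7452, b=Δ0−h0·(2M0+M1)/6=937/828
seg 1: a=3, c=M1/2=-661/828, d=(M2−M1)/(6·3)=1097/7452, b=Δ1−h1·(2M1+M2)/6=-523/414
seg 2: a=-4, c=M2/2=109/207, d=(M3−M2)/(6·3)=137/7452, b=Δ2−h2·(2M2+M3)/6=-1721/828
seg 3: a=-5, c=M3/2=191/276, d=(M4−M3)/(6·2)=-191/1656, b=Δ3−h3·(2M3+M4)/6=653/414
t_q=3/2 → seg 0, τ=3/2; S=2+937/828·τ+0·τ²+-661/7452·τ³=2501/736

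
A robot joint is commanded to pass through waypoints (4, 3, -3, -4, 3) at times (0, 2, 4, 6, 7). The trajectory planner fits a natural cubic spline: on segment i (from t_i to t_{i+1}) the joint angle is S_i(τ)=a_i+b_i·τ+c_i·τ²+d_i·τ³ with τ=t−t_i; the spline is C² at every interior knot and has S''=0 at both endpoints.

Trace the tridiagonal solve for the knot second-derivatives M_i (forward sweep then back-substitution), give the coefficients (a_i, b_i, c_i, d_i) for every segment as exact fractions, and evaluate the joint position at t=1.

Δ: Δ0=-1/2, Δ1=-3, Δ2=-1/2, Δ3=7
row 1: diag=8, rhs=-15; c'=1/4, d'=-15/8
row 2: denom=8−2·1/4=15/2; d'=(15−2·-15/8)/(15/2)=5/2
row 3: denom=6−2·4/15=82/15; d'=(45−2·5/2)/(82/15)=300/41
back: M3=300/41
back: M2=5/2−4/15·300/41=45/82
back: M1=-15/8−1/4·45/82=-165/82
M: M0=0, M1=-165/82, M2=45/82, M3=300/41, M4=0
seg 0: a=4, c=M0/2=0, d=(M1−M0)/(6·2)=-55/328, b=Δ0−h0·(2M0+M1)/6=7/41
seg 1: a=3, c=M1/2=-165/164, d=(M2−M1)/(6·2)=35/164, b=Δ1−h1·(2M1+M2)/6=-151/82
seg 2: a=-3, c=M2/2=45/164, d=(M3−M2)/(6·2)=185/328, b=Δ2−h2·(2M2+M3)/6=-271/82
seg 3: a=-4, c=M3/2=150/41, d=(M4−M3)/(6·1)=-50/41, b=Δ3−h3·(2M3+M4)/6=187/41
t_q=1 → seg 0, τ=1; S=4+7/41·τ+0·τ²+-55/328·τ³=1313/328

  seg 0: a=4 b=7/41 c=0 d=-55/328
  seg 1: a=3 b=-151/82 c=-165/164 d=35/164
  seg 2: a=-3 b=-271/82 c=45/164 d=185/328
  seg 3: a=-4 b=187/41 c=150/41 d=-50/41
S(1) = 1313/328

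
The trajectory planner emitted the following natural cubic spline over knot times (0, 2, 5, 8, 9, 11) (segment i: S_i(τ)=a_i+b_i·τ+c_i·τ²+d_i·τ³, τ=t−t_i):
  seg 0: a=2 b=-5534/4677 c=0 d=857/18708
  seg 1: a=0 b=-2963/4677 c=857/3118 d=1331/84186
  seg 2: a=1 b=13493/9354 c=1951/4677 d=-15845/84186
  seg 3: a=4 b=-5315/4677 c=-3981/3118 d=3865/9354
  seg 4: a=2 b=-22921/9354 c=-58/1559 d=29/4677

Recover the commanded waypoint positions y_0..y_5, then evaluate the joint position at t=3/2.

y_0 = S_0(0) = a_0 = 2
y_1 = S_1(0) = a_1 = 0
y_2 = S_2(0) = a_2 = 1
y_3 = S_3(0) = a_3 = 4
y_4 = S_4(0) = a_4 = 2
y_5 = S_4(2) = -3
t_q=3/2 is in segment 0 (τ=3/2); S_0(τ)=18945/49888

y_0=2 y_1=0 y_2=1 y_3=4 y_4=2 y_5=-3
S(3/2) = 18945/49888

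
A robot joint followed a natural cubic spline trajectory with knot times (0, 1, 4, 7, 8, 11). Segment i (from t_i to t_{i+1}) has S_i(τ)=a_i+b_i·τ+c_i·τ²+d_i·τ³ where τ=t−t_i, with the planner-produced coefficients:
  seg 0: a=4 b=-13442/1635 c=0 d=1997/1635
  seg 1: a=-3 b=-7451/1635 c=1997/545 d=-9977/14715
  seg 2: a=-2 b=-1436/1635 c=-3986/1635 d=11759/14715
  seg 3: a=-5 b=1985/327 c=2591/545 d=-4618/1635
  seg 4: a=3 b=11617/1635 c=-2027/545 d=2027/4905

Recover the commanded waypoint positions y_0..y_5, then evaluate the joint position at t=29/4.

y_0 = S_0(0) = a_0 = 4
y_1 = S_1(0) = a_1 = -3
y_2 = S_2(0) = a_2 = -2
y_3 = S_3(0) = a_3 = -5
y_4 = S_4(0) = a_4 = 3
y_5 = S_4(3) = 2
t_q=29/4 is in segment 3 (τ=1/4); S_3(τ)=-56321/17440

y_0=4 y_1=-3 y_2=-2 y_3=-5 y_4=3 y_5=2
S(29/4) = -56321/17440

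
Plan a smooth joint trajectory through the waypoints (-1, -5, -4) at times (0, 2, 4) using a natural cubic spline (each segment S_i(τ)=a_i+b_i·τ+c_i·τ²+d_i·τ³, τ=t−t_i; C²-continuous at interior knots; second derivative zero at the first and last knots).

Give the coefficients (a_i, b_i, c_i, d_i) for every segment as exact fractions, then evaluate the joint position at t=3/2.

  seg 0: a=-1 b=-21/8 c=0 d=5/32
  seg 1: a=-5 b=-3/4 c=15/16 d=-5/32
S(3/2) = -1129/256

Δ: Δ0=-2, Δ1=1/2
row 1: diag=8, rhs=15; c'=1/4, d'=15/8
back: M1=15/8
M: M0=0, M1=15/8, M2=0
seg 0: a=-1, c=M0/2=0, d=(M1−M0)/(6·2)=5/32, b=Δ0−h0·(2M0+M1)/6=-21/8
seg 1: a=-5, c=M1/2=15/16, d=(M2−M1)/(6·2)=-5/32, b=Δ1−h1·(2M1+M2)/6=-3/4
t_q=3/2 → seg 0, τ=3/2; S=-1+-21/8·τ+0·τ²+5/32·τ³=-1129/256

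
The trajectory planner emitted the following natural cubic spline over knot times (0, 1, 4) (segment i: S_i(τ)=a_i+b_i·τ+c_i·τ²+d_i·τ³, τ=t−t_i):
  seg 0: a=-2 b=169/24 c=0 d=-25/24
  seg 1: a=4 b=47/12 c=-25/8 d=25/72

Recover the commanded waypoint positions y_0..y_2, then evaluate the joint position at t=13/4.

y_0=-2 y_1=4 y_2=-3
S(13/4) = 485/512

y_0 = S_0(0) = a_0 = -2
y_1 = S_1(0) = a_1 = 4
y_2 = S_1(3) = -3
t_q=13/4 is in segment 1 (τ=9/4); S_1(τ)=485/512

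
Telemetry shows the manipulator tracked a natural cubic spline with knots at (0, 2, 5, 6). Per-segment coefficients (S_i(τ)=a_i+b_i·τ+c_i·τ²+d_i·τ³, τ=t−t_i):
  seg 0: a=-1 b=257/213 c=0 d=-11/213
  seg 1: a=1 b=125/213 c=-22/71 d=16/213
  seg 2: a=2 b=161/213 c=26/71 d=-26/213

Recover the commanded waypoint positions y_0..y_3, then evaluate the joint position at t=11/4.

y_0 = S_0(0) = a_0 = -1
y_1 = S_1(0) = a_1 = 1
y_2 = S_2(0) = a_2 = 2
y_3 = S_2(1) = 3
t_q=11/4 is in segment 1 (τ=3/4); S_1(τ)=737/568

y_0=-1 y_1=1 y_2=2 y_3=3
S(11/4) = 737/568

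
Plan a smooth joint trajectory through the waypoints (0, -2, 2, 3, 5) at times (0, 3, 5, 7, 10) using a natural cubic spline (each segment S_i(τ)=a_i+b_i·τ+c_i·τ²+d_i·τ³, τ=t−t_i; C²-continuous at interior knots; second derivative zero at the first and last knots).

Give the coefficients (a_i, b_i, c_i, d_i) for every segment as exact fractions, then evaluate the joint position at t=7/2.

  seg 0: a=0 b=-59/36 c=0 d=35/324
  seg 1: a=-2 b=23/18 c=35/36 d=-11/36
  seg 2: a=2 b=3/2 c=-31/36 d=13/72
  seg 3: a=3 b=2/9 c=2/9 d=-2/81
S(7/2) = -37/32

Δ: Δ0=-2/3, Δ1=2, Δ2=1/2, Δ3=2/3
row 1: diag=10, rhs=16; c'=1/5, d'=8/5
row 2: denom=8−2·1/5=38/5; d'=(-9−2·8/5)/(38/5)=-61/38
row 3: denom=10−2·5/19=180/19; d'=(1−2·-61/38)/(180/19)=4/9
back: M3=4/9
back: M2=-61/38−5/19·4/9=-31/18
back: M1=8/5−1/5·-31/18=35/18
M: M0=0, M1=35/18, M2=-31/18, M3=4/9, M4=0
seg 0: a=0, c=M0/2=0, d=(M1−M0)/(6·3)=35/324, b=Δ0−h0·(2M0+M1)/6=-59/36
seg 1: a=-2, c=M1/2=35/36, d=(M2−M1)/(6·2)=-11/36, b=Δ1−h1·(2M1+M2)/6=23/18
seg 2: a=2, c=M2/2=-31/36, d=(M3−M2)/(6·2)=13/72, b=Δ2−h2·(2M2+M3)/6=3/2
seg 3: a=3, c=M3/2=2/9, d=(M4−M3)/(6·3)=-2/81, b=Δ3−h3·(2M3+M4)/6=2/9
t_q=7/2 → seg 1, τ=1/2; S=-2+23/18·τ+35/36·τ²+-11/36·τ³=-37/32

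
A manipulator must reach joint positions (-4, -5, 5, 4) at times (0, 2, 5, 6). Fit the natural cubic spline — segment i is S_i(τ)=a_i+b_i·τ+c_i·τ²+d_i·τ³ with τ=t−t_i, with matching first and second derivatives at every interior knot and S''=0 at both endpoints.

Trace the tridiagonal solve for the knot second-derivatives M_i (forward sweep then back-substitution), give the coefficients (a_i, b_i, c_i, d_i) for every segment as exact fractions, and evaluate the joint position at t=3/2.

Δ: Δ0=-1/2, Δ1=10/3, Δ2=-1
row 1: diag=10, rhs=23; c'=3/10, d'=23/10
row 2: denom=8−3·3/10=71/10; d'=(-26−3·23/10)/(71/10)=-329/71
back: M2=-329/71
back: M1=23/10−3/10·-329/71=262/71
M: M0=0, M1=262/71, M2=-329/71, M3=0
seg 0: a=-4, c=M0/2=0, d=(M1−M0)/(6·2)=131/426, b=Δ0−h0·(2M0+M1)/6=-737/426
seg 1: a=-5, c=M1/2=131/71, d=(M2−M1)/(6·3)=-197/426, b=Δ1−h1·(2M1+M2)/6=835/426
seg 2: a=5, c=M2/2=-329/142, d=(M3−M2)/(6·1)=329/426, b=Δ2−h2·(2M2+M3)/6=116/213
t_q=3/2 → seg 0, τ=3/2; S=-4+-737/426·τ+0·τ²+131/426·τ³=-6313/1136

  seg 0: a=-4 b=-737/426 c=0 d=131/426
  seg 1: a=-5 b=835/426 c=131/71 d=-197/426
  seg 2: a=5 b=116/213 c=-329/142 d=329/426
S(3/2) = -6313/1136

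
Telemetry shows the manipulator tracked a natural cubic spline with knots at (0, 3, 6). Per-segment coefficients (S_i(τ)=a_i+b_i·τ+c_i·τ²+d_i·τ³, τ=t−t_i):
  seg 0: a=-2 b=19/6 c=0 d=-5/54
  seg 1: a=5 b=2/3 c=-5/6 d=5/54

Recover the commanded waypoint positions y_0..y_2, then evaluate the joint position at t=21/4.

y_0 = S_0(0) = a_0 = -2
y_1 = S_1(0) = a_1 = 5
y_2 = S_1(3) = 2
t_q=21/4 is in segment 1 (τ=9/4); S_1(τ)=427/128

y_0=-2 y_1=5 y_2=2
S(21/4) = 427/128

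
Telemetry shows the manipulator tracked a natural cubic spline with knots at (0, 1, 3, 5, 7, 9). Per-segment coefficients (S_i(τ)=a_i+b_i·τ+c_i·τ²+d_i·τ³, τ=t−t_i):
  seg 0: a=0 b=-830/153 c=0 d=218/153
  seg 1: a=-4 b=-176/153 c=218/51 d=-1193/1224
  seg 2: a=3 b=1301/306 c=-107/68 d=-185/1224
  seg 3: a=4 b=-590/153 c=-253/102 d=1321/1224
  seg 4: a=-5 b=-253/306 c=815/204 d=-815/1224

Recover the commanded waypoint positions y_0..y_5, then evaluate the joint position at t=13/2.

y_0=0 y_1=-4 y_2=3 y_3=4 y_4=-5 y_5=4
S(13/2) = -12151/3264

y_0 = S_0(0) = a_0 = 0
y_1 = S_1(0) = a_1 = -4
y_2 = S_2(0) = a_2 = 3
y_3 = S_3(0) = a_3 = 4
y_4 = S_4(0) = a_4 = -5
y_5 = S_4(2) = 4
t_q=13/2 is in segment 3 (τ=3/2); S_3(τ)=-12151/3264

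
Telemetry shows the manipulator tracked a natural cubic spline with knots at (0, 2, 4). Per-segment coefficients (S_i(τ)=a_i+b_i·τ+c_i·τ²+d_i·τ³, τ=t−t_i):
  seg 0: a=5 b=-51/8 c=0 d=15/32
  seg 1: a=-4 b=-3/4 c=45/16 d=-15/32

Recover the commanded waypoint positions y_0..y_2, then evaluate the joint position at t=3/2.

y_0=5 y_1=-4 y_2=2
S(3/2) = -763/256

y_0 = S_0(0) = a_0 = 5
y_1 = S_1(0) = a_1 = -4
y_2 = S_1(2) = 2
t_q=3/2 is in segment 0 (τ=3/2); S_0(τ)=-763/256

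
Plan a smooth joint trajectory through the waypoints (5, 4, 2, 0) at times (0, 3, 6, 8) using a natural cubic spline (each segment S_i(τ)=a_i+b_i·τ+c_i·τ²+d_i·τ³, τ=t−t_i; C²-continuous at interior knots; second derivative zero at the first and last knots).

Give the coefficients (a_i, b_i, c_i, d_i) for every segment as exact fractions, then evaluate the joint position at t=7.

Δ: Δ0=-1/3, Δ1=-2/3, Δ2=-1
row 1: diag=12, rhs=-2; c'=1/4, d'=-1/6
row 2: denom=10−3·1/4=37/4; d'=(-2−3·-1/6)/(37/4)=-6/37
back: M2=-6/37
back: M1=-1/6−1/4·-6/37=-14/111
M: M0=0, M1=-14/111, M2=-6/37, M3=0
seg 0: a=5, c=M0/2=0, d=(M1−M0)/(6·3)=-7/999, b=Δ0−h0·(2M0+M1)/6=-10/37
seg 1: a=4, c=M1/2=-7/111, d=(M2−M1)/(6·3)=-2/999, b=Δ1−h1·(2M1+M2)/6=-17/37
seg 2: a=2, c=M2/2=-3/37, d=(M3−M2)/(6·2)=1/74, b=Δ2−h2·(2M2+M3)/6=-33/37
t_q=7 → seg 2, τ=1; S=2+-33/37·τ+-3/37·τ²+1/74·τ³=77/74

  seg 0: a=5 b=-10/37 c=0 d=-7/999
  seg 1: a=4 b=-17/37 c=-7/111 d=-2/999
  seg 2: a=2 b=-33/37 c=-3/37 d=1/74
S(7) = 77/74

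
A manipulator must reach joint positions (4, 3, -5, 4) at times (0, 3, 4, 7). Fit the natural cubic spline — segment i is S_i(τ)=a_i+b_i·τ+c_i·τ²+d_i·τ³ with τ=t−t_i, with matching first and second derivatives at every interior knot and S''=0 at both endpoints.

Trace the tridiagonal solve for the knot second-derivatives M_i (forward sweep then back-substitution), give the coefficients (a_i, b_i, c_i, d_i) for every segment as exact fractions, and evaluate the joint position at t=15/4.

Δ: Δ0=-1/3, Δ1=-8, Δ2=3
row 1: diag=8, rhs=-46; c'=1/8, d'=-23/4
row 2: denom=8−1·1/8=63/8; d'=(66−1·-23/4)/(63/8)=82/9
back: M2=82/9
back: M1=-23/4−1/8·82/9=-62/9
M: M0=0, M1=-62/9, M2=82/9, M3=0
seg 0: a=4, c=M0/2=0, d=(M1−M0)/(6·3)=-31/81, b=Δ0−h0·(2M0+M1)/6=28/9
seg 1: a=3, c=M1/2=-31/9, d=(M2−M1)/(6·1)=8/3, b=Δ1−h1·(2M1+M2)/6=-65/9
seg 2: a=-5, c=M2/2=41/9, d=(M3−M2)/(6·3)=-41/81, b=Δ2−h2·(2M2+M3)/6=-55/9
t_q=15/4 → seg 1, τ=3/4; S=3+-65/9·τ+-31/9·τ²+8/3·τ³=-155/48

  seg 0: a=4 b=28/9 c=0 d=-31/81
  seg 1: a=3 b=-65/9 c=-31/9 d=8/3
  seg 2: a=-5 b=-55/9 c=41/9 d=-41/81
S(15/4) = -155/48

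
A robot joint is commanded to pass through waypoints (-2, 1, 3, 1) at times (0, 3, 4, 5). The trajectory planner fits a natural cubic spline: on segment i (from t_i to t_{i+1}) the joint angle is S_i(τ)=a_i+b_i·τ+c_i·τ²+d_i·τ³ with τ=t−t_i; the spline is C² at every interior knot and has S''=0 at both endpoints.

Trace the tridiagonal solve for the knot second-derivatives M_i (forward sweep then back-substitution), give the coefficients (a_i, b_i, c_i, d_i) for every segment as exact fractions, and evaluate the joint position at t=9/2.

Δ: Δ0=1, Δ1=2, Δ2=-2
row 1: diag=8, rhs=6; c'=1/8, d'=3/4
row 2: denom=4−1·1/8=31/8; d'=(-24−1·3/4)/(31/8)=-198/31
back: M2=-198/31
back: M1=3/4−1/8·-198/31=48/31
M: M0=0, M1=48/31, M2=-198/31, M3=0
seg 0: a=-2, c=M0/2=0, d=(M1−M0)/(6·3)=8/93, b=Δ0−h0·(2M0+M1)/6=7/31
seg 1: a=1, c=M1/2=24/31, d=(M2−M1)/(6·1)=-41/31, b=Δ1−h1·(2M1+M2)/6=79/31
seg 2: a=3, c=M2/2=-99/31, d=(M3−M2)/(6·1)=33/31, b=Δ2−h2·(2M2+M3)/6=4/31
t_q=9/2 → seg 2, τ=1/2; S=3+4/31·τ+-99/31·τ²+33/31·τ³=595/248

  seg 0: a=-2 b=7/31 c=0 d=8/93
  seg 1: a=1 b=79/31 c=24/31 d=-41/31
  seg 2: a=3 b=4/31 c=-99/31 d=33/31
S(9/2) = 595/248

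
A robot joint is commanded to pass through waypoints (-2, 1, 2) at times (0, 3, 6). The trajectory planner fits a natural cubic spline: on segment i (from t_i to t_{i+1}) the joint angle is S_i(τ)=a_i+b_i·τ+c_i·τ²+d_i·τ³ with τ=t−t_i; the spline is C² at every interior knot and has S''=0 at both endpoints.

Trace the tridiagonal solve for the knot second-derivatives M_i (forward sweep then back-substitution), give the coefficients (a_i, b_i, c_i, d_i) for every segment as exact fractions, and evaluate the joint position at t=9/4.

  seg 0: a=-2 b=7/6 c=0 d=-1/54
  seg 1: a=1 b=2/3 c=-1/6 d=1/54
S(9/4) = 53/128

Δ: Δ0=1, Δ1=1/3
row 1: diag=12, rhs=-4; c'=1/4, d'=-1/3
back: M1=-1/3
M: M0=0, M1=-1/3, M2=0
seg 0: a=-2, c=M0/2=0, d=(M1−M0)/(6·3)=-1/54, b=Δ0−h0·(2M0+M1)/6=7/6
seg 1: a=1, c=M1/2=-1/6, d=(M2−M1)/(6·3)=1/54, b=Δ1−h1·(2M1+M2)/6=2/3
t_q=9/4 → seg 0, τ=9/4; S=-2+7/6·τ+0·τ²+-1/54·τ³=53/128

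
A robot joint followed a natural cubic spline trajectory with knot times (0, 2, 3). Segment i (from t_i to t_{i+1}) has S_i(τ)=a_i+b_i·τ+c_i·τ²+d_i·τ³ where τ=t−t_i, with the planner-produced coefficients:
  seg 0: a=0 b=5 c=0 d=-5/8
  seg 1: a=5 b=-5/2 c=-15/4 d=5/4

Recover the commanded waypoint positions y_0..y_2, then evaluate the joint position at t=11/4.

y_0 = S_0(0) = a_0 = 0
y_1 = S_1(0) = a_1 = 5
y_2 = S_1(1) = 0
t_q=11/4 is in segment 1 (τ=3/4); S_1(τ)=395/256

y_0=0 y_1=5 y_2=0
S(11/4) = 395/256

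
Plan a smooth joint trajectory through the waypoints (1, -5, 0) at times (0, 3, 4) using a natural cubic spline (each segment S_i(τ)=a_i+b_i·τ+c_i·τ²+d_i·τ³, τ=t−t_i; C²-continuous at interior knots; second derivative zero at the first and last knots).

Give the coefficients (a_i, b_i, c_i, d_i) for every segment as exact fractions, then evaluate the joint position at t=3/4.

Δ: Δ0=-2, Δ1=5
row 1: diag=8, rhs=42; c'=1/8, d'=21/4
back: M1=21/4
M: M0=0, M1=21/4, M2=0
seg 0: a=1, c=M0/2=0, d=(M1−M0)/(6·3)=7/24, b=Δ0−h0·(2M0+M1)/6=-37/8
seg 1: a=-5, c=M1/2=21/8, d=(M2−M1)/(6·1)=-7/8, b=Δ1−h1·(2M1+M2)/6=13/4
t_q=3/4 → seg 0, τ=3/4; S=1+-37/8·τ+0·τ²+7/24·τ³=-1201/512

  seg 0: a=1 b=-37/8 c=0 d=7/24
  seg 1: a=-5 b=13/4 c=21/8 d=-7/8
S(3/4) = -1201/512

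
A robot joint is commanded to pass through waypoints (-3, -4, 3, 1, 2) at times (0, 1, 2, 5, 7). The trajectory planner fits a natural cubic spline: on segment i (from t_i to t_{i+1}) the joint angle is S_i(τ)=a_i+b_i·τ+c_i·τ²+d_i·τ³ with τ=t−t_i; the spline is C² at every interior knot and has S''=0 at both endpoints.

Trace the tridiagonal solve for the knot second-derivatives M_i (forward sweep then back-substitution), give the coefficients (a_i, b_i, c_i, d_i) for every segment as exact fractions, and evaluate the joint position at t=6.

Δ: Δ0=-1, Δ1=7, Δ2=-2/3, Δ3=1/2
row 1: diag=4, rhs=48; c'=1/4, d'=12
row 2: denom=8−1·1/4=31/4; d'=(-46−1·12)/(31/4)=-232/31
row 3: denom=10−3·12/31=274/31; d'=(7−3·-232/31)/(274/31)=913/274
back: M3=913/274
back: M2=-232/31−12/31·913/274=-1202/137
back: M1=12−1/4·-1202/137=3889/274
M: M0=0, M1=3889/274, M2=-1202/137, M3=913/274, M4=0
seg 0: a=-3, c=M0/2=0, d=(M1−M0)/(6·1)=3889/1644, b=Δ0−h0·(2M0+M1)/6=-5533/1644
seg 1: a=-4, c=M1/2=3889/548, d=(M2−M1)/(6·1)=-6293/1644, b=Δ1−h1·(2M1+M2)/6=3067/822
seg 2: a=3, c=M2/2=-601/137, d=(M3−M2)/(6·3)=3317/4932, b=Δ2−h2·(2M2+M3)/6=10589/1644
seg 3: a=1, c=M3/2=913/548, d=(M4−M3)/(6·2)=-913/3288, b=Δ3−h3·(2M3+M4)/6=-1415/822
t_q=6 → seg 3, τ=1; S=1+-1415/822·τ+913/548·τ²+-913/3288·τ³=731/1096

  seg 0: a=-3 b=-5533/1644 c=0 d=3889/1644
  seg 1: a=-4 b=3067/822 c=3889/548 d=-6293/1644
  seg 2: a=3 b=10589/1644 c=-601/137 d=3317/4932
  seg 3: a=1 b=-1415/822 c=913/548 d=-913/3288
S(6) = 731/1096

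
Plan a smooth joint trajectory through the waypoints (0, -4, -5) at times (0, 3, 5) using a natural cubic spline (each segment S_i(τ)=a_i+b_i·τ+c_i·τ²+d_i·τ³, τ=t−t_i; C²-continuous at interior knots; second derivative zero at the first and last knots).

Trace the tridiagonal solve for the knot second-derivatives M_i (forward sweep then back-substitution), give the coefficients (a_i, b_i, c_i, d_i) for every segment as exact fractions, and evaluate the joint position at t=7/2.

  seg 0: a=0 b=-19/12 c=0 d=1/36
  seg 1: a=-4 b=-5/6 c=1/4 d=-1/24
S(7/2) = -279/64

Δ: Δ0=-4/3, Δ1=-1/2
row 1: diag=10, rhs=5; c'=1/5, d'=1/2
back: M1=1/2
M: M0=0, M1=1/2, M2=0
seg 0: a=0, c=M0/2=0, d=(M1−M0)/(6·3)=1/36, b=Δ0−h0·(2M0+M1)/6=-19/12
seg 1: a=-4, c=M1/2=1/4, d=(M2−M1)/(6·2)=-1/24, b=Δ1−h1·(2M1+M2)/6=-5/6
t_q=7/2 → seg 1, τ=1/2; S=-4+-5/6·τ+1/4·τ²+-1/24·τ³=-279/64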